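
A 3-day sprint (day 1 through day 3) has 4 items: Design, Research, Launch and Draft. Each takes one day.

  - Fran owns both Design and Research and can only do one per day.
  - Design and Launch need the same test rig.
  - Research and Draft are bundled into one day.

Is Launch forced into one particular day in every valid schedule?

Launch can be day 1 (e.g. Draft in day 1; Launch in day 1; Research in day 1; Design in day 2) or day 2 (e.g. Research -> day 2; Launch -> day 2; Draft -> day 2; Design -> day 1).

No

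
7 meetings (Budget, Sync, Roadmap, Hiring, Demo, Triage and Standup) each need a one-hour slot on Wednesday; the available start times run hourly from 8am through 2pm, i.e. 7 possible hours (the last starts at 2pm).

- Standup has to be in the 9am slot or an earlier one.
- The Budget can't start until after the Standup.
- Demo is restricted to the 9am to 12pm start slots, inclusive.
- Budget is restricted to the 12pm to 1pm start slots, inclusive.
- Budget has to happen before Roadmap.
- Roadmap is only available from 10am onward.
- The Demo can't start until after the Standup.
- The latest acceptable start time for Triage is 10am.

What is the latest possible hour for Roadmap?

Roadmap is available from 10am; precedence pushes Roadmap to at least 1pm.
Roadmap at 2pm is achievable: Standup=8am; Sync=8am; Hiring=8am; Roadmap=2pm; Demo=9am; Budget=12pm; Triage=8am.

2pm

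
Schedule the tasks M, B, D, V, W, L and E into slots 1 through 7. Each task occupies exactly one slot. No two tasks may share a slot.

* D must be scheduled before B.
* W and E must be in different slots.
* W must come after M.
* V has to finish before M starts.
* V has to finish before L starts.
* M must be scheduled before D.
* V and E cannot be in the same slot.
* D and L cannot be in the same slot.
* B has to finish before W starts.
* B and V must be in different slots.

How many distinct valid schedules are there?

Splitting on M: it can be 2 (20), 3 (12), 4 (3). Listing each branch's schedules as (B, D, V, W, L, E):
M=2: (4,3,1,5,6,7) (4,3,1,5,7,6) (4,3,1,6,5,7) (4,3,1,6,7,5) (4,3,1,7,5,6) (4,3,1,7,6,5) (5,3,1,6,4,7) (5,3,1,6,7,4) (5,3,1,7,4,6) (5,3,1,7,6,4) (5,4,1,6,3,7) (5,4,1,6,7,3) (5,4,1,7,3,6) (5,4,1,7,6,3) (6,3,1,7,4,5) (6,3,1,7,5,4) (6,4,1,7,3,5) (6,4,1,7,5,3) (6,5,1,7,3,4) (6,5,1,7,4,3) — 20.
M=3: (5,4,1,6,2,7) (5,4,1,6,7,2) (5,4,1,7,2,6) (5,4,1,7,6,2) (5,4,2,6,7,1) (5,4,2,7,6,1) (6,4,1,7,2,5) (6,4,1,7,5,2) (6,4,2,7,5,1) (6,5,1,7,2,4) (6,5,1,7,4,2) (6,5,2,7,4,1) — 12.
M=4: (6,5,1,7,2,3) (6,5,1,7,3,2) (6,5,2,7,3,1) — 3.
Summing: 20 + 12 + 3 = 35.

35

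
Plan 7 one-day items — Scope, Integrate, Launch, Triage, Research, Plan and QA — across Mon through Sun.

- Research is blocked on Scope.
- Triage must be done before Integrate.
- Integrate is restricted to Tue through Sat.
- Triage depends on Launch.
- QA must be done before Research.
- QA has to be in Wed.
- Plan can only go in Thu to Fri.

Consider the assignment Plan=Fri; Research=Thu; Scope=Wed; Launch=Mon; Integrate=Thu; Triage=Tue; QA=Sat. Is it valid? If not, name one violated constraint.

Integrate is restricted to Tue through Sat — holds.
Research is blocked on Scope — holds.
QA has to be in Wed — violated.
Triage depends on Launch — holds.
Plan can only go in Thu to Fri — holds.
Triage must be done before Integrate — holds.
QA must be done before Research — violated.

No — it violates: QA has to be in Wed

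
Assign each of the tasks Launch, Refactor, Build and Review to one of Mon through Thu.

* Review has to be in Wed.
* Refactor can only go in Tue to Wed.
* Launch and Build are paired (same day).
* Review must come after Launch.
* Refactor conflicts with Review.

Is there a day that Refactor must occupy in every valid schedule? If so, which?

Tue

Refactor's window is Tue–Wed.
Review is fixed at Wed, and Refactor can't share a day with Review.
So Refactor must be Tue.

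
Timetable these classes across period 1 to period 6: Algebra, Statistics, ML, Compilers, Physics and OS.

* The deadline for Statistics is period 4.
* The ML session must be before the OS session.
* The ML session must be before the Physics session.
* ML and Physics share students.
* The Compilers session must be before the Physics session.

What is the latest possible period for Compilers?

period 5

Downstream work caps Compilers at period 5.
Compilers at period 5 is achievable: Algebra -> period 1, Compilers -> period 5, Statistics -> period 1, OS -> period 2, Physics -> period 6, ML -> period 1.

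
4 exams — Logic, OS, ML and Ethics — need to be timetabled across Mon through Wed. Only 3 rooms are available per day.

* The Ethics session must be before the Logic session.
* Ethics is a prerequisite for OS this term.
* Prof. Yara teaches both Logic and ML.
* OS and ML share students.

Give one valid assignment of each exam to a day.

Logic=Tue, Ethics=Mon, OS=Tue, ML=Mon

Checking: Ethics(Mon) before Logic(Tue); Ethics(Mon) before OS(Tue); Logic(Tue) != ML(Mon); OS(Tue) != ML(Mon); max 2 per day (cap 3).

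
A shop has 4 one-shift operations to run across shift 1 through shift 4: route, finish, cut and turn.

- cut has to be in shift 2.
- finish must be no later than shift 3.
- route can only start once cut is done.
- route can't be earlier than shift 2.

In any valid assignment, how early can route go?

shift 3

Route is available from shift 2; precedence pushes route to at least shift 3.
route at shift 3 is achievable: turn=shift 1, route=shift 3, cut=shift 2, finish=shift 1.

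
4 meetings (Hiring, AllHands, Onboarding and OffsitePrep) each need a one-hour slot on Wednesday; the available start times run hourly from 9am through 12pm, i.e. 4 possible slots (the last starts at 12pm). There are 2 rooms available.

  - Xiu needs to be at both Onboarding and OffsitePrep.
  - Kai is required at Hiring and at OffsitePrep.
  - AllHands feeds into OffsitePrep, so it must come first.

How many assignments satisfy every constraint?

48

Splitting on Hiring: it can be 9am (15), 10am (13), 11am (11), 12pm (9). Listing each branch's schedules as (AllHands, Onboarding, OffsitePrep):
Hiring=9am: (9am,10am,11am) (9am,10am,12pm) (9am,11am,10am) (9am,11am,12pm) (9am,12pm,10am) (9am,12pm,11am) (10am,9am,11am) (10am,9am,12pm) (10am,10am,11am) (10am,10am,12pm) (10am,11am,12pm) (10am,12pm,11am) (11am,9am,12pm) (11am,10am,12pm) (11am,11am,12pm) — 15.
Hiring=10am: (9am,9am,11am) (9am,9am,12pm) (9am,10am,11am) (9am,10am,12pm) (9am,11am,12pm) (9am,12pm,11am) (10am,9am,11am) (10am,9am,12pm) (10am,11am,12pm) (10am,12pm,11am) (11am,9am,12pm) (11am,10am,12pm) (11am,11am,12pm) — 13.
Hiring=11am: (9am,9am,10am) (9am,9am,12pm) (9am,10am,12pm) (9am,11am,10am) (9am,11am,12pm) (9am,12pm,10am) (10am,9am,12pm) (10am,10am,12pm) (10am,11am,12pm) (11am,9am,12pm) (11am,10am,12pm) — 11.
Hiring=12pm: (9am,9am,10am) (9am,9am,11am) (9am,10am,11am) (9am,11am,10am) (9am,12pm,10am) (9am,12pm,11am) (10am,9am,11am) (10am,10am,11am) (10am,12pm,11am) — 9.
Summing: 15 + 13 + 11 + 9 = 48.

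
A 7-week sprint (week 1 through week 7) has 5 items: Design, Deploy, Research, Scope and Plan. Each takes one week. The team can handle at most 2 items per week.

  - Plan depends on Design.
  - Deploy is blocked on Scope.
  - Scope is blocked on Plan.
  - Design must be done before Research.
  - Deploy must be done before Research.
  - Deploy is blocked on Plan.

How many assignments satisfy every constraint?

21

Splitting on Design: it can be week 1 (15), week 2 (5), week 3 (1). Listing each branch's schedules as (Deploy, Research, Scope, Plan) by week number:
Design=week 1: (4,5,3,2) (4,6,3,2) (4,7,3,2) (5,6,3,2) (5,6,4,2) (5,6,4,3) (5,7,3,2) (5,7,4,2) (5,7,4,3) (6,7,3,2) (6,7,4,2) (6,7,4,3) (6,7,5,2) (6,7,5,3) (6,7,5,4) — 15.
Design=week 2: (5,6,4,3) (5,7,4,3) (6,7,4,3) (6,7,5,3) (6,7,5,4) — 5.
Design=week 3: (6,7,5,4) — 1.
Summing: 15 + 5 + 1 = 21.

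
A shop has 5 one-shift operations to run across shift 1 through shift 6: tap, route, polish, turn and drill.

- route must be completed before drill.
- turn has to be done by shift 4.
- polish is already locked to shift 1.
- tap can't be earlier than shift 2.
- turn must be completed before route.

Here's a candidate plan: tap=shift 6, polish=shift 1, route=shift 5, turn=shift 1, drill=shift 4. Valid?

route must be completed before drill — violated.
tap can't be earlier than shift 2 — holds.
polish is already locked to shift 1 — holds.
turn must be completed before route — holds.
turn has to be done by shift 4 — holds.

Invalid. route must be completed before drill.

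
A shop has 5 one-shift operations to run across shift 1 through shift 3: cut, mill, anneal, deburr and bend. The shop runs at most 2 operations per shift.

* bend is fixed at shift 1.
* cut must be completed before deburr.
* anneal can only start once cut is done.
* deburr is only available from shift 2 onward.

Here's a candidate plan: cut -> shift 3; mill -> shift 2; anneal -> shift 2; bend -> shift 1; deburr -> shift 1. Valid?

The shop runs at most 2 operations per shift — holds.
bend is fixed at shift 1 — holds.
anneal can only start once cut is done — violated.
cut must be completed before deburr — violated.
deburr is only available from shift 2 onward — violated.

Invalid. cut must be completed before deburr.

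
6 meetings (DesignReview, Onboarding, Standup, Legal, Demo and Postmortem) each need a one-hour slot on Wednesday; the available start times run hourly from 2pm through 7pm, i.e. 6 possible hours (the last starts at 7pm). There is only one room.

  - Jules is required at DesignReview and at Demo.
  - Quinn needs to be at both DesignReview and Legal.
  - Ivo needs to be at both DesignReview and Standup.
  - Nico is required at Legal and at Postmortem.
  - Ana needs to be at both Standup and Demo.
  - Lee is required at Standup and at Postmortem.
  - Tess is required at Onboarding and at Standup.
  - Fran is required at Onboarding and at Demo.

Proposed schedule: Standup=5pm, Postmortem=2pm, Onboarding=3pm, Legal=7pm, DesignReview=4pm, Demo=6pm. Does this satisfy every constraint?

Yes

There is only one room — holds.
Nico is required at Legal and at Postmortem — holds.
Quinn needs to be at both DesignReview and Legal — holds.
Ana needs to be at both Standup and Demo — holds.
Fran is required at Onboarding and at Demo — holds.
Tess is required at Onboarding and at Standup — holds.
Lee is required at Standup and at Postmortem — holds.
Ivo needs to be at both DesignReview and Standup — holds.
Jules is required at DesignReview and at Demo — holds.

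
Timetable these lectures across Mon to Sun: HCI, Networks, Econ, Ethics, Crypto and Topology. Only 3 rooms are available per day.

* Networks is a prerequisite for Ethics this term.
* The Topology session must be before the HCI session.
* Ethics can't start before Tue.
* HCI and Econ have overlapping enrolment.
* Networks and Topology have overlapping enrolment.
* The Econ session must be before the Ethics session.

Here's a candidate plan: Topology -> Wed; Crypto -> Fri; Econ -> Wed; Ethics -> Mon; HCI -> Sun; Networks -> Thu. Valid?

Networks is a prerequisite for Ethics this term — violated.
Only 3 rooms are available per day — holds.
Ethics can't start before Tue — violated.
The Topology session must be before the HCI session — holds.
HCI and Econ have overlapping enrolment — holds.
The Econ session must be before the Ethics session — violated.
Networks and Topology have overlapping enrolment — holds.

No. Ethics can't start before Tue is not satisfied.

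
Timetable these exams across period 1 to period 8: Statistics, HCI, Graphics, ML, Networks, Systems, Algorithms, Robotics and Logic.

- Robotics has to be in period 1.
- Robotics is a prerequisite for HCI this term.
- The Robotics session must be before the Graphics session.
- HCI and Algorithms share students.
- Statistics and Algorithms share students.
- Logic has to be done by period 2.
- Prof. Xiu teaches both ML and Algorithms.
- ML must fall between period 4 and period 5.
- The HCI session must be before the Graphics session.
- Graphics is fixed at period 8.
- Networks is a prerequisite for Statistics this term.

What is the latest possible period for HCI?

period 7

Precedence pushes HCI to at least period 2; downstream work caps HCI at period 7.
HCI at period 7 is achievable: Systems in period 1; Networks in period 1; Robotics in period 1; Statistics in period 2; Algorithms in period 1; Logic in period 1; HCI in period 7; ML in period 4; Graphics in period 8.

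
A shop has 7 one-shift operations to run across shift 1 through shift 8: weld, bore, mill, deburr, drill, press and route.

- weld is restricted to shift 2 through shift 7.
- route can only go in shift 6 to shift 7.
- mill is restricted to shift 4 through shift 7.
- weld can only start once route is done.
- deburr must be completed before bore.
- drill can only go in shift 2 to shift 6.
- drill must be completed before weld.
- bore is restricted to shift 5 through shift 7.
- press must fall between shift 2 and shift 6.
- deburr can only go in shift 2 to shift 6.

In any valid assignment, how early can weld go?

shift 7

Weld is available from shift 2; precedence pushes weld to at least shift 7; weld's own window allows nothing later than shift 7.
weld at shift 7 is achievable: mill -> shift 4; press -> shift 2; route -> shift 6; bore -> shift 5; weld -> shift 7; deburr -> shift 2; drill -> shift 2.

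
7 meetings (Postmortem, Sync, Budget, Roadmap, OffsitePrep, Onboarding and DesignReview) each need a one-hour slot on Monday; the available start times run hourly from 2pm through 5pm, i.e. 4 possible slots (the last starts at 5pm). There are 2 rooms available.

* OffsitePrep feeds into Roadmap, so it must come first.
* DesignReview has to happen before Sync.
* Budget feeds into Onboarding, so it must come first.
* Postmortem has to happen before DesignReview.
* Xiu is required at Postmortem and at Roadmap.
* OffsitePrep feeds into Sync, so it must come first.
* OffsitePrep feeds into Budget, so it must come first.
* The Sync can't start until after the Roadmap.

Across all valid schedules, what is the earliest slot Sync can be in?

Precedence pushes Sync to at least 4pm.
Sync at 4pm is achievable: Budget in 4pm, Onboarding in 5pm, DesignReview in 3pm, OffsitePrep in 2pm, Postmortem in 2pm, Sync in 4pm, Roadmap in 3pm.

4pm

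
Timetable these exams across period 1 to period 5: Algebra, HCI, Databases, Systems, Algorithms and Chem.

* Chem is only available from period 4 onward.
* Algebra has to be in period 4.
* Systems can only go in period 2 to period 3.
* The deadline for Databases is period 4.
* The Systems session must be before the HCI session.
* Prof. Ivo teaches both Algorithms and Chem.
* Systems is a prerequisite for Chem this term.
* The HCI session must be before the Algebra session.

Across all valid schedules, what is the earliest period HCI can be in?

Precedence pushes HCI to at least period 3; downstream work caps HCI at period 3.
HCI at period 3 is achievable: Chem in period 4; Algorithms in period 1; Algebra in period 4; HCI in period 3; Systems in period 2; Databases in period 1.

period 3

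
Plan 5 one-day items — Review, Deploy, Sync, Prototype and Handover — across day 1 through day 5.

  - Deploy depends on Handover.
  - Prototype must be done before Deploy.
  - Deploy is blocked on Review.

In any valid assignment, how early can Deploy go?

day 2

Precedence pushes Deploy to at least day 2.
Deploy at day 2 is achievable: Sync=day 1, Review=day 1, Prototype=day 1, Handover=day 1, Deploy=day 2.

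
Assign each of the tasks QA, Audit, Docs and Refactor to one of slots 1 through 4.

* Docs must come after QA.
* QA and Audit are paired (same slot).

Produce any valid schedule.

Audit=1, Docs=2, Refactor=1, QA=1

Checking: QA(1) before Docs(2); QA = Audit = 1.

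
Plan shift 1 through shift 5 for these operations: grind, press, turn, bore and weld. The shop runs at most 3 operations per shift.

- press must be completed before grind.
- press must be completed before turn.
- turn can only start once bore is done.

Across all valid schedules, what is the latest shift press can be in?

shift 4

Downstream work caps press at shift 4.
press at shift 4 is achievable: weld=shift 1, turn=shift 5, bore=shift 1, press=shift 4, grind=shift 5.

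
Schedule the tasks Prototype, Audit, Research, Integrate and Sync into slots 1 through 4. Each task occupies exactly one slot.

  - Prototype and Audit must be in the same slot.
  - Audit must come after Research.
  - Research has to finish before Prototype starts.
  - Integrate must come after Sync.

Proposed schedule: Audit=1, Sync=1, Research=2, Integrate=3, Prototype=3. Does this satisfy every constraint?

Prototype and Audit must be in the same slot — violated.
Research has to finish before Prototype starts — holds.
Integrate must come after Sync — holds.
Audit must come after Research — violated.

No. Prototype and Audit must be in the same slot is not satisfied.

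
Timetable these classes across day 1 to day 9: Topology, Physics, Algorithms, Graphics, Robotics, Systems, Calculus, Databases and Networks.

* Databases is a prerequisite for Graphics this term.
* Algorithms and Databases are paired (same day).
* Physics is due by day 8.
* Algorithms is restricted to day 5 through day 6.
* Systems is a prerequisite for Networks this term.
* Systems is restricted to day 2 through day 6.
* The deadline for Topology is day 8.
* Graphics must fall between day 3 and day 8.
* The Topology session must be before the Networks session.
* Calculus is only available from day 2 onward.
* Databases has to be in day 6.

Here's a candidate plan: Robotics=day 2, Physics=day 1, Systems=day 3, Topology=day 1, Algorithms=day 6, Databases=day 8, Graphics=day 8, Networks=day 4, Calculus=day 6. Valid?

No — it violates: Databases has to be in day 6

The Topology session must be before the Networks session — holds.
Databases has to be in day 6 — violated.
The deadline for Topology is day 8 — holds.
Graphics must fall between day 3 and day 8 — holds.
Algorithms and Databases are paired (same day) — violated.
Physics is due by day 8 — holds.
Databases is a prerequisite for Graphics this term — violated.
Calculus is only available from day 2 onward — holds.
Algorithms is restricted to day 5 through day 6 — holds.
Systems is restricted to day 2 through day 6 — holds.
Systems is a prerequisite for Networks this term — holds.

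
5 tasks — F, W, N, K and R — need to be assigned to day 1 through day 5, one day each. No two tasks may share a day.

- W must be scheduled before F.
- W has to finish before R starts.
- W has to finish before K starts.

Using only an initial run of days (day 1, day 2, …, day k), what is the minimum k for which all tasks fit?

5

The precedence chain requires at least 2 distinct days.
With at most 1 per day and 5 tasks, at least 5 days are needed.
5 works (last occupied day: day 5): for example W -> day 1; F -> day 2; R -> day 4; N -> day 5; K -> day 3.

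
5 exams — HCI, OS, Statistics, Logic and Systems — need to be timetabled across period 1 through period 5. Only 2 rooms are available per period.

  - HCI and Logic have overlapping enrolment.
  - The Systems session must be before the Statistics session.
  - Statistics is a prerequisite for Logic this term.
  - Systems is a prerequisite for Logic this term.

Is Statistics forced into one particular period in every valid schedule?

No

Statistics can be period 2 (e.g. OS in period 2; Logic in period 3; Systems in period 1; HCI in period 1; Statistics in period 2) or period 3 (e.g. Systems -> period 1, OS -> period 2, Statistics -> period 3, Logic -> period 4, HCI -> period 1).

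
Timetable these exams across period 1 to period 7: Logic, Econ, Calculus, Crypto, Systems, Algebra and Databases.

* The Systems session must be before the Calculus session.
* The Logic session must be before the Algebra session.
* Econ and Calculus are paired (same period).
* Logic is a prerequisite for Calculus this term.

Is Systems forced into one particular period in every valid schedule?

Systems can be period 1 (e.g. Databases -> period 1, Econ -> period 2, Algebra -> period 2, Systems -> period 1, Logic -> period 1, Calculus -> period 2, Crypto -> period 1) or period 2 (e.g. Crypto -> period 1; Databases -> period 1; Econ -> period 3; Calculus -> period 3; Algebra -> period 2; Logic -> period 1; Systems -> period 2).

No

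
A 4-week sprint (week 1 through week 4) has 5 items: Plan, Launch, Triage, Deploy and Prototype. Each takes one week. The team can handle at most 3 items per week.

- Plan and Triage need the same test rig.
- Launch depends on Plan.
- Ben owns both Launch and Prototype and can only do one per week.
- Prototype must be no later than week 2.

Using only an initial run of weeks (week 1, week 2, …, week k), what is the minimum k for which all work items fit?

2 weeks

The precedence chain requires at least 2 distinct weeks.
With at most 3 per week and 5 work items, at least 2 weeks are needed.
2 works (last occupied week: week 2): for example Triage=week 2, Prototype=week 1, Plan=week 1, Launch=week 2, Deploy=week 1.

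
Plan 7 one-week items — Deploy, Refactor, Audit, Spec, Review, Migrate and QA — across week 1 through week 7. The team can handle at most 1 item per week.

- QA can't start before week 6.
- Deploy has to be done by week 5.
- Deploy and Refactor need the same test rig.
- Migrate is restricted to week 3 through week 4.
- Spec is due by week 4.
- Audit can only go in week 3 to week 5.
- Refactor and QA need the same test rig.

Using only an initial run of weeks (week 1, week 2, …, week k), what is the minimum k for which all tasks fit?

With at most 1 per week and 7 tasks, at least 7 weeks are needed.
QA can't be placed before week 6, so the schedule must run through at least week 6.
7 works (last occupied week: week 7): for example Migrate -> week 3, Audit -> week 4, QA -> week 6, Spec -> week 1, Review -> week 7, Deploy -> week 2, Refactor -> week 5.

7 weeks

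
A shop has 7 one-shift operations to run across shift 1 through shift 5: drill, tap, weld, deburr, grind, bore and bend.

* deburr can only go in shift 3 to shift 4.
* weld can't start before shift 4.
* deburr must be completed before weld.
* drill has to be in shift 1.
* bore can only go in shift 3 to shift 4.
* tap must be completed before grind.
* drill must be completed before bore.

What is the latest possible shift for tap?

shift 4

Downstream work caps tap at shift 4.
tap at shift 4 is achievable: weld in shift 4; deburr in shift 3; bend in shift 1; tap in shift 4; grind in shift 5; bore in shift 3; drill in shift 1.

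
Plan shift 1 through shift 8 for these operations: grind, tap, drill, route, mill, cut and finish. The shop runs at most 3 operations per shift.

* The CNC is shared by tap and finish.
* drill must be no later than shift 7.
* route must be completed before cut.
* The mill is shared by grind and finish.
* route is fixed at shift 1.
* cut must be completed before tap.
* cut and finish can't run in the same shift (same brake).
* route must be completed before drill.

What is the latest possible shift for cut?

Precedence pushes cut to at least shift 2; downstream work caps cut at shift 7.
cut at shift 7 is achievable: cut -> shift 7, grind -> shift 1, tap -> shift 8, route -> shift 1, drill -> shift 2, mill -> shift 1, finish -> shift 2.

shift 7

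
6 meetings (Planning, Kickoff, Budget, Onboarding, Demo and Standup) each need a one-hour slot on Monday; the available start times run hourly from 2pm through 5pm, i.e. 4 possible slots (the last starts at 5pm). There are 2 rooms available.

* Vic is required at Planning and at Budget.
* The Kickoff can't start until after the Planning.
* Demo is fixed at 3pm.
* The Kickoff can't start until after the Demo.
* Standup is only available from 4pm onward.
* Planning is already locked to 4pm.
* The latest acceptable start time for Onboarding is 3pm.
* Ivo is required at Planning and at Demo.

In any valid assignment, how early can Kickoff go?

Precedence pushes Kickoff to at least 5pm.
Kickoff at 5pm is achievable: Planning in 4pm, Standup in 4pm, Budget in 2pm, Kickoff in 5pm, Demo in 3pm, Onboarding in 2pm.

5pm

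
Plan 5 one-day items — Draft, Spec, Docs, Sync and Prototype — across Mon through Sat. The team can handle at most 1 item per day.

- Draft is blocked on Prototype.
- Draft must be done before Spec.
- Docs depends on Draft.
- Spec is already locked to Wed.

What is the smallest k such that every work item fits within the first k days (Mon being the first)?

The precedence chain requires at least 3 distinct days.
With at most 1 per day and 5 work items, at least 5 days are needed.
5 works (last occupied day: Fri): for example Draft=Tue, Spec=Wed, Sync=Fri, Prototype=Mon, Docs=Thu.

5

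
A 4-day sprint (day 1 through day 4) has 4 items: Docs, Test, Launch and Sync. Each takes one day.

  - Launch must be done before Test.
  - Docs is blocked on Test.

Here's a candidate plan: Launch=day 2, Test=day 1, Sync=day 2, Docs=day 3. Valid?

Launch must be done before Test — violated.
Docs is blocked on Test — holds.

No. Launch must be done before Test is not satisfied.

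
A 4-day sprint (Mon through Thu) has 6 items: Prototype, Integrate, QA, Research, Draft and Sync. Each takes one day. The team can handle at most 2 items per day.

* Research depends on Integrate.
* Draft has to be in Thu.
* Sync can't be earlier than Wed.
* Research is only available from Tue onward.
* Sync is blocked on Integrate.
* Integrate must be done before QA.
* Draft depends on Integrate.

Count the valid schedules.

Splitting on Prototype: it can be Mon (14), Tue (12), Wed (6), Thu (3). Listing each branch's schedules as (Integrate, QA, Research, Draft, Sync):
Prototype=Mon: (Mon,Tue,Tue,Thu,Wed) (Mon,Tue,Tue,Thu,Thu) (Mon,Tue,Wed,Thu,Wed) (Mon,Tue,Wed,Thu,Thu) (Mon,Tue,Thu,Thu,Wed) (Mon,Wed,Tue,Thu,Wed) (Mon,Wed,Tue,Thu,Thu) (Mon,Wed,Wed,Thu,Thu) (Mon,Wed,Thu,Thu,Wed) (Mon,Thu,Tue,Thu,Wed) (Mon,Thu,Wed,Thu,Wed) (Tue,Wed,Wed,Thu,Thu) (Tue,Wed,Thu,Thu,Wed) (Tue,Thu,Wed,Thu,Wed) — 14.
Prototype=Tue: (Mon,Tue,Wed,Thu,Wed) (Mon,Tue,Wed,Thu,Thu) (Mon,Tue,Thu,Thu,Wed) (Mon,Wed,Tue,Thu,Wed) (Mon,Wed,Tue,Thu,Thu) (Mon,Wed,Wed,Thu,Thu) (Mon,Wed,Thu,Thu,Wed) (Mon,Thu,Tue,Thu,Wed) (Mon,Thu,Wed,Thu,Wed) (Tue,Wed,Wed,Thu,Thu) (Tue,Wed,Thu,Thu,Wed) (Tue,Thu,Wed,Thu,Wed) — 12.
Prototype=Wed: (Mon,Tue,Tue,Thu,Wed) (Mon,Tue,Tue,Thu,Thu) (Mon,Tue,Wed,Thu,Thu) (Mon,Tue,Thu,Thu,Wed) (Mon,Wed,Tue,Thu,Thu) (Mon,Thu,Tue,Thu,Wed) — 6.
Prototype=Thu: (Mon,Tue,Tue,Thu,Wed) (Mon,Tue,Wed,Thu,Wed) (Mon,Wed,Tue,Thu,Wed) — 3.
Summing: 14 + 12 + 6 + 3 = 35.

35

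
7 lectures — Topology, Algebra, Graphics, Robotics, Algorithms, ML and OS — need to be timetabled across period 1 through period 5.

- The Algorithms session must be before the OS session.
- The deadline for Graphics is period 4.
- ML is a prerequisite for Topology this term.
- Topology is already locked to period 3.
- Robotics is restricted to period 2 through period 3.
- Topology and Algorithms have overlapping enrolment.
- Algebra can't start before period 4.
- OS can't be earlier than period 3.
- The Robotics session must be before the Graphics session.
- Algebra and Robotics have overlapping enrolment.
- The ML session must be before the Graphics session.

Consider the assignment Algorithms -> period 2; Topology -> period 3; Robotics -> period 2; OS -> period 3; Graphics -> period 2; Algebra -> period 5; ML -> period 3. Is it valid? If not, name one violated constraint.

The deadline for Graphics is period 4 — holds.
The Robotics session must be before the Graphics session — violated.
The Algorithms session must be before the OS session — holds.
The ML session must be before the Graphics session — violated.
Topology is already locked to period 3 — holds.
Topology and Algorithms have overlapping enrolment — holds.
ML is a prerequisite for Topology this term — violated.
Algebra can't start before period 4 — holds.
OS can't be earlier than period 3 — holds.
Algebra and Robotics have overlapping enrolment — holds.
Robotics is restricted to period 2 through period 3 — holds.

Invalid. The ML session must be before the Graphics session.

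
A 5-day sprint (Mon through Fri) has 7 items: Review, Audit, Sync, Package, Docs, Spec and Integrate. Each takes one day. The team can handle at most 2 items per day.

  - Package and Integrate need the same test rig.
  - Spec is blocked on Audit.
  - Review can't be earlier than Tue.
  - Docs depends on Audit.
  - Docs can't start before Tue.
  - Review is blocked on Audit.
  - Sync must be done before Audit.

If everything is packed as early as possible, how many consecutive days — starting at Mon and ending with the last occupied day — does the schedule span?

The precedence chain requires at least 3 distinct days.
With at most 2 per day and 7 work items, at least 4 days are needed.
4 works (last occupied day: Thu): for example Integrate -> Tue; Review -> Wed; Package -> Mon; Spec -> Thu; Audit -> Tue; Sync -> Mon; Docs -> Wed.

4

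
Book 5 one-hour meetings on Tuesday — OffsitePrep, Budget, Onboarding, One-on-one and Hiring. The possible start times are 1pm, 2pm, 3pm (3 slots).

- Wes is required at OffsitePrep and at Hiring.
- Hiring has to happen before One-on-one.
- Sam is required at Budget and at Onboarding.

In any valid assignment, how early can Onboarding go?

Onboarding at 1pm is achievable: One-on-one -> 2pm; Budget -> 2pm; Onboarding -> 1pm; OffsitePrep -> 2pm; Hiring -> 1pm.

1pm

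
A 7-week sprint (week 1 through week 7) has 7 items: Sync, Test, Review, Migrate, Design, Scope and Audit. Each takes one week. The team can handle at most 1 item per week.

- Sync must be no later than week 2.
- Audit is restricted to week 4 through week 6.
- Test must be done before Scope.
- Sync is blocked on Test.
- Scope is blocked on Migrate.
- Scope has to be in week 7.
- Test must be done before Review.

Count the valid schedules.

18

Splitting on Review: it can be week 3 (6), week 4 (4), week 5 (4), week 6 (4). Listing each branch's schedules as (Sync, Test, Migrate, Design, Scope, Audit) by week number:
Review=week 3: (2,1,4,5,7,6) (2,1,4,6,7,5) (2,1,5,4,7,6) (2,1,5,6,7,4) (2,1,6,4,7,5) (2,1,6,5,7,4) — 6.
Review=week 4: (2,1,3,5,7,6) (2,1,3,6,7,5) (2,1,5,3,7,6) (2,1,6,3,7,5) — 4.
Review=week 5: (2,1,3,4,7,6) (2,1,3,6,7,4) (2,1,4,3,7,6) (2,1,6,3,7,4) — 4.
Review=week 6: (2,1,3,4,7,5) (2,1,3,5,7,4) (2,1,4,3,7,5) (2,1,5,3,7,4) — 4.
Summing: 6 + 4 + 4 + 4 = 18.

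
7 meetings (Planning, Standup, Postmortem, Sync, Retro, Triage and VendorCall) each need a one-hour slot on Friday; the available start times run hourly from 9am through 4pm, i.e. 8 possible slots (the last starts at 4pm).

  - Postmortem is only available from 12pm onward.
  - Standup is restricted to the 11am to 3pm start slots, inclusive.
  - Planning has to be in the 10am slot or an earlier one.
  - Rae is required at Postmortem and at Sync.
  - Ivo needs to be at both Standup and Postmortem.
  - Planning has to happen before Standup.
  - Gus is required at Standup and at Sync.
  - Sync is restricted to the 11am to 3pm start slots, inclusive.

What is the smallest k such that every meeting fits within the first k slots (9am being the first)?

The precedence chain requires at least 2 distinct slots.
Postmortem can't be placed before 12pm — that is slot 4 counting from 9am — so the schedule must run through at least 4 slots.
Could 4 slots be enough, i.e. nothing placed later than 12pm? No: Standup's window within 4 slots is {11am, 12pm}; Postmortem's window within 4 slots is {12pm}; Sync's window within 4 slots is {11am, 12pm}; Sync can't share with Postmortem (12pm) → {11am}; Standup can't share with Postmortem (12pm) → {11am}; Sync can't share with Standup (11am) → nothing is left.
So 4 slots is not enough.
5 works (last occupied slot: 1pm): for example Postmortem -> 12pm; Triage -> 9am; VendorCall -> 9am; Standup -> 11am; Sync -> 1pm; Retro -> 9am; Planning -> 9am.

5 slots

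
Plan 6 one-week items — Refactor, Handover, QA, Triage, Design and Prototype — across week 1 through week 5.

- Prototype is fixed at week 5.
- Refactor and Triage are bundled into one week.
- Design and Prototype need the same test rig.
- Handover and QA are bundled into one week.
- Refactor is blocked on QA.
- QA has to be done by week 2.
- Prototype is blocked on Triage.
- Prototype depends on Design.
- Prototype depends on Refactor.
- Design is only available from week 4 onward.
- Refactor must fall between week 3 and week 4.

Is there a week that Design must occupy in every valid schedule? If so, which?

Design's window is week 4–week 5.
Prototype is fixed at week 5, and Design can't share a week with Prototype.
So Design must be week 4.

week 4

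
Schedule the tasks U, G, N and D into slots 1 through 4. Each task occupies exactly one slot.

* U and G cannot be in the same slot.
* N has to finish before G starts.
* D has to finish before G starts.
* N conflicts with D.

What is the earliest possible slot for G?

Precedence pushes G to at least 2.
G at 3 is achievable: N in 1, G in 3, D in 2, U in 1.
Nothing earlier works — the conflict constraints rule out every slot before 3.

3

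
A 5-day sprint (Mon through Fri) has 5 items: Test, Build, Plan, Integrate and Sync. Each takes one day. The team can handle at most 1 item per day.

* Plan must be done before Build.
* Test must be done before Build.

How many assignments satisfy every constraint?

Splitting on Test: it can be Mon (12), Tue (12), Wed (10), Thu (6). Listing each branch's schedules as (Build, Plan, Integrate, Sync):
Test=Mon: (Wed,Tue,Thu,Fri) (Wed,Tue,Fri,Thu) (Thu,Tue,Wed,Fri) (Thu,Tue,Fri,Wed) (Thu,Wed,Tue,Fri) (Thu,Wed,Fri,Tue) (Fri,Tue,Wed,Thu) (Fri,Tue,Thu,Wed) (Fri,Wed,Tue,Thu) (Fri,Wed,Thu,Tue) (Fri,Thu,Tue,Wed) (Fri,Thu,Wed,Tue) — 12.
Test=Tue: (Wed,Mon,Thu,Fri) (Wed,Mon,Fri,Thu) (Thu,Mon,Wed,Fri) (Thu,Mon,Fri,Wed) (Thu,Wed,Mon,Fri) (Thu,Wed,Fri,Mon) (Fri,Mon,Wed,Thu) (Fri,Mon,Thu,Wed) (Fri,Wed,Mon,Thu) (Fri,Wed,Thu,Mon) (Fri,Thu,Mon,Wed) (Fri,Thu,Wed,Mon) — 12.
Test=Wed: (Thu,Mon,Tue,Fri) (Thu,Mon,Fri,Tue) (Thu,Tue,Mon,Fri) (Thu,Tue,Fri,Mon) (Fri,Mon,Tue,Thu) (Fri,Mon,Thu,Tue) (Fri,Tue,Mon,Thu) (Fri,Tue,Thu,Mon) (Fri,Thu,Mon,Tue) (Fri,Thu,Tue,Mon) — 10.
Test=Thu: (Fri,Mon,Tue,Wed) (Fri,Mon,Wed,Tue) (Fri,Tue,Mon,Wed) (Fri,Tue,Wed,Mon) (Fri,Wed,Mon,Tue) (Fri,Wed,Tue,Mon) — 6.
Summing: 12 + 12 + 10 + 6 = 40.

40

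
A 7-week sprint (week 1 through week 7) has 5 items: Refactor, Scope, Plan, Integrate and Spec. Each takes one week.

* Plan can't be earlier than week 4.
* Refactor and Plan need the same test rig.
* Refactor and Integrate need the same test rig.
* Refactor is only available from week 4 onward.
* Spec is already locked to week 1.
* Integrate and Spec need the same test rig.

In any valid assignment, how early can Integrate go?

Integrate at week 2 is achievable: Scope=week 1, Refactor=week 4, Plan=week 5, Integrate=week 2, Spec=week 1.
Nothing earlier works — the conflict constraints rule out every week before week 2.

week 2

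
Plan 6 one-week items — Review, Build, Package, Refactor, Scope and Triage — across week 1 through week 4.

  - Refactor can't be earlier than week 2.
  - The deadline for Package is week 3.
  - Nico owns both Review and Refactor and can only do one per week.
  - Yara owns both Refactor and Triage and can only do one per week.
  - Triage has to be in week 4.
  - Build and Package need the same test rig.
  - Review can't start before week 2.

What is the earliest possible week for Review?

Review is available from week 2.
Review at week 2 is achievable: Scope -> week 1, Refactor -> week 3, Package -> week 1, Review -> week 2, Triage -> week 4, Build -> week 2.

week 2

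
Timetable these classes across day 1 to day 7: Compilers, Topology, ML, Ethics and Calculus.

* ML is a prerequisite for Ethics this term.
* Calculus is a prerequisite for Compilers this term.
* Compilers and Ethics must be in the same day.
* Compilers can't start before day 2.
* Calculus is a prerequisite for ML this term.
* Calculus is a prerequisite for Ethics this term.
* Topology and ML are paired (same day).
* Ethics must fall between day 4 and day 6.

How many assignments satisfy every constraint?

19

Splitting on Compilers: it can be day 4 (3), day 5 (6), day 6 (10). Listing each branch's schedules as (Topology, ML, Ethics, Calculus) by day number:
Compilers=day 4: (2,2,4,1) (3,3,4,1) (3,3,4,2) — 3.
Compilers=day 5: (2,2,5,1) (3,3,5,1) (3,3,5,2) (4,4,5,1) (4,4,5,2) (4,4,5,3) — 6.
Compilers=day 6: (2,2,6,1) (3,3,6,1) (3,3,6,2) (4,4,6,1) (4,4,6,2) (4,4,6,3) (5,5,6,1) (5,5,6,2) (5,5,6,3) (5,5,6,4) — 10.
Summing: 3 + 6 + 10 = 19.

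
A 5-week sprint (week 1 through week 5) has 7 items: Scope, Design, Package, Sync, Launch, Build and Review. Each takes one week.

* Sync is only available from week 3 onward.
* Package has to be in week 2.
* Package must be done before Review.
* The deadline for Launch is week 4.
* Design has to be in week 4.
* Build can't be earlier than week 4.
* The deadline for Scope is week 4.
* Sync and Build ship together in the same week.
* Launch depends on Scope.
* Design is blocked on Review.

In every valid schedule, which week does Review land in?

Package is fixed at week 2 and must come before Review, so Review is at least week 3.
Design is fixed at week 4 and must come after Review, so Review is at most week 3.
So Review must be week 3.

week 3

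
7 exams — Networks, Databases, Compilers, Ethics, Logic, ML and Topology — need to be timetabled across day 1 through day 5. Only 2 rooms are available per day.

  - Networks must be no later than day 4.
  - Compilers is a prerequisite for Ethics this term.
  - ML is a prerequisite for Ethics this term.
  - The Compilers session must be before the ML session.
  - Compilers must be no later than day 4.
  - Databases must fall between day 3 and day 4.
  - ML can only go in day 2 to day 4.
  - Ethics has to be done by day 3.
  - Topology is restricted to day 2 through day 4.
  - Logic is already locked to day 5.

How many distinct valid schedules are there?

14

Splitting on Networks: it can be day 1 (5), day 2 (3), day 3 (2), day 4 (4). Listing each branch's schedules as (Databases, Compilers, Ethics, Logic, ML, Topology) by day number:
Networks=day 1: (3,1,3,5,2,2) (3,1,3,5,2,4) (4,1,3,5,2,2) (4,1,3,5,2,3) (4,1,3,5,2,4) — 5.
Networks=day 2: (3,1,3,5,2,4) (4,1,3,5,2,3) (4,1,3,5,2,4) — 3.
Networks=day 3: (4,1,3,5,2,2) (4,1,3,5,2,4) — 2.
Networks=day 4: (3,1,3,5,2,2) (3,1,3,5,2,4) (4,1,3,5,2,2) (4,1,3,5,2,3) — 4.
Summing: 5 + 3 + 2 + 4 = 14.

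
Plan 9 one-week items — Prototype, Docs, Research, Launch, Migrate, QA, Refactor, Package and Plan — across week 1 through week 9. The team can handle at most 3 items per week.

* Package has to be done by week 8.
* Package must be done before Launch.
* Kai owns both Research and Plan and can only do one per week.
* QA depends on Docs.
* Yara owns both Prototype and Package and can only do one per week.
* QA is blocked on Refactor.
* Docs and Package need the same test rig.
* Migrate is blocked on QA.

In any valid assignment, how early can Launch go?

week 2

Precedence pushes Launch to at least week 2.
Launch at week 2 is achievable: Plan=week 3; Launch=week 2; Refactor=week 1; QA=week 3; Research=week 1; Package=week 1; Docs=week 2; Migrate=week 4; Prototype=week 2.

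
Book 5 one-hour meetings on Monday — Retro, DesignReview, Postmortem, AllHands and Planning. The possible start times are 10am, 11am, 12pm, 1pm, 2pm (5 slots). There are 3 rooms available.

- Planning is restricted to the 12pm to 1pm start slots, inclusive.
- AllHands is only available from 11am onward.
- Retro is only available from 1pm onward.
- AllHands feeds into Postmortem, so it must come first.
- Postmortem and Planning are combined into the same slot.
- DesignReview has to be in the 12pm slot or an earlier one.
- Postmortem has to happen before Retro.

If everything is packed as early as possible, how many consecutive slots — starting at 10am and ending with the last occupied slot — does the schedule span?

The precedence chain requires at least 3 distinct slots.
With at most 3 per slot and 5 meetings, at least 2 slots are needed.
Retro can't be placed before 1pm — that is slot 4 counting from 10am — so the schedule must run through at least 4 slots.
4 works (last occupied slot: 1pm): for example Retro in 1pm, Postmortem in 12pm, AllHands in 11am, Planning in 12pm, DesignReview in 10am.

4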